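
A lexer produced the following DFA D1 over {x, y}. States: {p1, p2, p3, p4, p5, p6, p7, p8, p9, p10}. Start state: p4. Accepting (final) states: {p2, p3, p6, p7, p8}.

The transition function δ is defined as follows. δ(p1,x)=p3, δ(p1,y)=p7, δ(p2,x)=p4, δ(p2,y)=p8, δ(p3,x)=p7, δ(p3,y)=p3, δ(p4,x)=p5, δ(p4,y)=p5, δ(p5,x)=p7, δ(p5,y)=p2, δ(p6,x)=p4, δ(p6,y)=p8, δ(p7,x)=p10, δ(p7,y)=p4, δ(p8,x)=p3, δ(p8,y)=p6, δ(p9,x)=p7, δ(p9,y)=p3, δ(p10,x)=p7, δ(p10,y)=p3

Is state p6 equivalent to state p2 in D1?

Yes

First remove the unreachable states {p1,p9}; 8 states remain.
Start with accepting vs non-accepting: {p2,p3,p6,p7,p8} | {p4,p5,p10}.
Split {p2,p3,p6,p7,p8} by δ(·,x) → {p2,p6,p7} and {p3,p8}.
On input y, block {p2,p6,p7} splits into {p2,p6} and {p7}.
Split {p4,p5,p10} by δ(·,x) → {p5,p10} and {p4}.
On input y, block {p5,p10} splits into {p5} and {p10}.
Split {p3,p8} by δ(·,x) → {p3} and {p8}.
Stable partition: {p2,p6} | {p5} | {p3} | {p7} | {p4} | {p10} | {p8} — 7 equivalence classes.
p6 and p2 lie in the same block of the stable partition, so they are equivalent — no string distinguishes them.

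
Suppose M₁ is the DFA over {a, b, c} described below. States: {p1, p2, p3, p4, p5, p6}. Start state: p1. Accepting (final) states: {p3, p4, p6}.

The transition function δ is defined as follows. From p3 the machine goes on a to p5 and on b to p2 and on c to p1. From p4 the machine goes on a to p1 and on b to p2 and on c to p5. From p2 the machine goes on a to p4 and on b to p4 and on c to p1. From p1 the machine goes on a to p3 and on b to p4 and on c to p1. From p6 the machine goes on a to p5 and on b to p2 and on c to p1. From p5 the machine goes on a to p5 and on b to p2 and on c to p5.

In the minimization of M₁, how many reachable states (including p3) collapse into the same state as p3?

Reachable states from the start: {p1,p2,p3,p4,p5}. Unreachable: {p6} — drop them.
Initial partition by acceptance: {p3,p4} | {p1,p2,p5}.
Refine {p1,p2,p5} on symbol a: members go to different blocks, giving {p1,p2} and {p5}.
Split {p3,p4} by δ(·,a) → {p3} and {p4}.
Split {p1,p2} by δ(·,a) → {p1} and {p2}.
Stable partition: {p3} | {p1} | {p5} | {p4} | {p2} — 5 equivalence classes.
The equivalence class containing p3 is {p3}, of size 1.

1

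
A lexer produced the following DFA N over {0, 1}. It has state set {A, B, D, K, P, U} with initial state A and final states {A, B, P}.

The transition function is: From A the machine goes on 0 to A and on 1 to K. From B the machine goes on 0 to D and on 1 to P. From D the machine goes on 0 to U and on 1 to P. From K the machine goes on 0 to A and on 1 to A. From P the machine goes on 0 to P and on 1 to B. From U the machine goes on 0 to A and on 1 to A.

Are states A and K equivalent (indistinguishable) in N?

No

States {B,D,P,U} cannot be reached from the start state, so discard them.
Start with accepting vs non-accepting: {A} | {K}.
Stable partition: {A} | {K} — 2 equivalence classes.
A and K end up in different blocks, so they are distinguishable. For instance, the string 'ε' is accepted from only A.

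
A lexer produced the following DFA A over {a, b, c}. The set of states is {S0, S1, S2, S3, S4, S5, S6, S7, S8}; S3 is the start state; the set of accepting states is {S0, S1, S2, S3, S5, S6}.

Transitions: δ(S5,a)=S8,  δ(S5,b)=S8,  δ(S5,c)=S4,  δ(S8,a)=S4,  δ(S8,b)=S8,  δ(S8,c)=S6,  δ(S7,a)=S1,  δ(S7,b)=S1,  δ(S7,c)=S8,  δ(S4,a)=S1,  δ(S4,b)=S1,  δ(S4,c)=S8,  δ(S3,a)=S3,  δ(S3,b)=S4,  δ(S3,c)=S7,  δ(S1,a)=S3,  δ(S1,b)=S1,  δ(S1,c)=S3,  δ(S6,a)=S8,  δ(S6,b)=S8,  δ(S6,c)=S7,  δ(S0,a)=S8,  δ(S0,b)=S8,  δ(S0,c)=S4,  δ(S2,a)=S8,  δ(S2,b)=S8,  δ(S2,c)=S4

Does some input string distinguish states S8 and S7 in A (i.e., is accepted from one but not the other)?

Yes

States {S0,S2,S5} cannot be reached from the start state, so discard them.
Initial partition by acceptance: {S1,S3,S6} | {S4,S7,S8}.
On input a, block {S1,S3,S6} splits into {S1,S3} and {S6}.
Split {S1,S3} by δ(·,b) → {S1} and {S3}.
On input a, block {S4,S7,S8} splits into {S4,S7} and {S8}.
Stable partition: {S1} | {S4,S7} | {S6} | {S3} | {S8} — 5 equivalence classes.
S8 and S7 end up in different blocks, so they are distinguishable. For instance, the string 'a' is accepted from only S7.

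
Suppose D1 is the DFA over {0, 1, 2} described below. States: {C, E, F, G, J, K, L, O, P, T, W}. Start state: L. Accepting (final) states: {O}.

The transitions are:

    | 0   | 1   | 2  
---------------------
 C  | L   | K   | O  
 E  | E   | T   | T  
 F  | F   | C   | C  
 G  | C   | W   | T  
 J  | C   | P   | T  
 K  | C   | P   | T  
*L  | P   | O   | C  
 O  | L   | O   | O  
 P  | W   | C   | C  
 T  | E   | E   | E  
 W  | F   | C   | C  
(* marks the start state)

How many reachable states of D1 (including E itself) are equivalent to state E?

First remove the unreachable states {G,J}; 9 states remain.
P0 = {O} | {C,E,F,K,L,P,T,W}.
Refine {C,E,F,K,L,P,T,W} on symbol 1: members go to different blocks, giving {C,E,F,K,P,T,W} and {L}.
Refine {C,E,F,K,P,T,W} on symbol 0: members go to different blocks, giving {E,F,K,P,T,W} and {C}.
Split {E,F,K,P,T,W} by δ(·,0) → {E,F,P,T,W} and {K}.
On input 1, block {E,F,P,T,W} splits into {F,P,W} and {E,T}.
No further refinement is possible. Final partition (6 blocks): {O} | {F,P,W} | {L} | {C} | {K} | {E,T}.
State E belongs to the block {E,T}, which has 2 states.

2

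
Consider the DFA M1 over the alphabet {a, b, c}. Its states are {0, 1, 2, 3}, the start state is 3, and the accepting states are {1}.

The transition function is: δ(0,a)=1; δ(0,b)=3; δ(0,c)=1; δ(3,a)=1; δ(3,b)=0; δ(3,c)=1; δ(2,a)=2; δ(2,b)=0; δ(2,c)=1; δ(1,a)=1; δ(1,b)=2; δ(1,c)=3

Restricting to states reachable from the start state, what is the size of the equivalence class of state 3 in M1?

Start with accepting vs non-accepting: {1} | {0,2,3}.
On input a, block {0,2,3} splits into {0,3} and {2}.
The partition is now stable with 3 blocks: {1} | {0,3} | {2}.
The equivalence class containing 3 is {0,3}, of size 2.

2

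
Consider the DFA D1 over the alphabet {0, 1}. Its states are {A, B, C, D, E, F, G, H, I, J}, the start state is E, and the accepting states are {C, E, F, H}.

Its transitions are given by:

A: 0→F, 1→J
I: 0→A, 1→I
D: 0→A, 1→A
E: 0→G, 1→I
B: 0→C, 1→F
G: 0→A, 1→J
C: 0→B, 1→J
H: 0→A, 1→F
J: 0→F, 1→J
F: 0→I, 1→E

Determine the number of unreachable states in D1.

4

BFS from E reaches {A, E, F, G, I, J}; the 4 state(s) B, C, D, H are never visited.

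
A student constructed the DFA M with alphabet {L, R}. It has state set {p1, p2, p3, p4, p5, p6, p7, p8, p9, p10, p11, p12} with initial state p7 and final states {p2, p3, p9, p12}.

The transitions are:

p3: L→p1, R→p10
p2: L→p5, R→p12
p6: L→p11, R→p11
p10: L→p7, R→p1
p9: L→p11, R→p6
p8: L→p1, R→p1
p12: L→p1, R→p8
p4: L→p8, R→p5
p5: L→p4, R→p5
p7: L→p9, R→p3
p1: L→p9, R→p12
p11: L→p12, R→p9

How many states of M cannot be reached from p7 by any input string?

Starting at p7 and following transitions, the reachable set is {p1, p3, p6, p7, p8, p9, p10, p11, p12}. That leaves p2, p4, p5 unreachable — 3 in total.

3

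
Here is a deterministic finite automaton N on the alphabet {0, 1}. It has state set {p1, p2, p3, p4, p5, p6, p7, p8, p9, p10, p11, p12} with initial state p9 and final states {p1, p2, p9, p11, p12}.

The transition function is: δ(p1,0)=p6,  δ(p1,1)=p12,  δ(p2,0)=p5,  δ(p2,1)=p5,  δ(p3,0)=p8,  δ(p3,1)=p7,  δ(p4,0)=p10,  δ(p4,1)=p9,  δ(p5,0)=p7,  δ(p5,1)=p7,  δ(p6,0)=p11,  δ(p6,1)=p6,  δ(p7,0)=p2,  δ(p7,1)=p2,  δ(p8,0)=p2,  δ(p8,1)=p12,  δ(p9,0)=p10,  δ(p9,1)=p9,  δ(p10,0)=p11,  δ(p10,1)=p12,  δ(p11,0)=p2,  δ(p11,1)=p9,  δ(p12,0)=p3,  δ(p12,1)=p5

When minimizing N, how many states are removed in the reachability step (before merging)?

No path from p9 leads to p1, p4, p6; the other 9 states are all reachable.

3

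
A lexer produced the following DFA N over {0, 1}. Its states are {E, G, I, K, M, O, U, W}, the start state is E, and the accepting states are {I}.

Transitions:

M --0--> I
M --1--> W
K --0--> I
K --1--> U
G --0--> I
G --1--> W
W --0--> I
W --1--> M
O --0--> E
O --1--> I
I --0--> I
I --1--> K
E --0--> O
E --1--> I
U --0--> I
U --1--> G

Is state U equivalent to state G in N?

Every state is reachable, so we keep all 8.
P0 = {I} | {E,G,K,M,O,U,W}.
Split {E,G,K,M,O,U,W} by δ(·,0) → {G,K,M,U,W} and {E,O}.
Stable partition: {I} | {G,K,M,U,W} | {E,O} — 3 equivalence classes.
U and G lie in the same block of the stable partition, so they are equivalent — no string distinguishes them.

Yes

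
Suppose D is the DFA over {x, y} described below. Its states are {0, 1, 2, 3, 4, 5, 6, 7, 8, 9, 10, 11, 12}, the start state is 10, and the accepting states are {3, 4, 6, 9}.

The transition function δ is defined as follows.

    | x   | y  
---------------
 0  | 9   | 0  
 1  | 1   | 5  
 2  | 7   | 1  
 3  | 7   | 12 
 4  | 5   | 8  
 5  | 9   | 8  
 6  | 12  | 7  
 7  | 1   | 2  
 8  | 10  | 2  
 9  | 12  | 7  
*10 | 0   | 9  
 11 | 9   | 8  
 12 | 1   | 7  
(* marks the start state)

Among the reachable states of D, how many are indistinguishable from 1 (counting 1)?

Reachable states from the start: {0,1,2,5,7,8,9,10,12}. Unreachable: {3,4,6,11} — drop them.
Initial partition by acceptance: {9} | {0,1,2,5,7,8,10,12}.
Split {0,1,2,5,7,8,10,12} by δ(·,x) → {1,2,7,8,10,12} and {0,5}.
Split {1,2,7,8,10,12} by δ(·,x) → {1,2,7,8,12} and {10}.
On input x, block {1,2,7,8,12} splits into {1,2,7,12} and {8}.
Split {1,2,7,12} by δ(·,y) → {2,7,12} and {1}.
Split {2,7,12} by δ(·,x) → {7,12} and {2}.
Refine {7,12} on symbol y: members go to different blocks, giving {7} and {12}.
Split {0,5} by δ(·,y) → {0} and {5}.
Stable partition: {9} | {7} | {0} | {10} | {8} | {1} | {2} | {12} | {5} — 9 equivalence classes.
State 1 belongs to the block {1}, which has 1 states.

1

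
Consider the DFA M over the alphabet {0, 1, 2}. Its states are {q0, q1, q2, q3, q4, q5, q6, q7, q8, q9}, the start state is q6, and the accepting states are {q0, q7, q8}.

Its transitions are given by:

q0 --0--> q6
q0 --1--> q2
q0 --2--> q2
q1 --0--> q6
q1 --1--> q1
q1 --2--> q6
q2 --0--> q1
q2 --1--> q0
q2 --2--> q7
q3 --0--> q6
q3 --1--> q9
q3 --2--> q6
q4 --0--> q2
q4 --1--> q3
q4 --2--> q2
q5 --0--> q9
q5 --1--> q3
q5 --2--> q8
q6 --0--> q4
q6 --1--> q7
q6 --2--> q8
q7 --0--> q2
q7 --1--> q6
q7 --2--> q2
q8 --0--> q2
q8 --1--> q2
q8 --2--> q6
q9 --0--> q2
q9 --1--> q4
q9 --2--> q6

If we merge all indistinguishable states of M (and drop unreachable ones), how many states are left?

States {q5} cannot be reached from the start state, so discard them.
P0 = {q0,q7,q8} | {q1,q2,q3,q4,q6,q9}.
On input 1, block {q1,q2,q3,q4,q6,q9} splits into {q1,q3,q4,q9} and {q2,q6}.
The partition is now stable with 3 blocks: {q0,q7,q8} | {q1,q3,q4,q9} | {q2,q6}.

3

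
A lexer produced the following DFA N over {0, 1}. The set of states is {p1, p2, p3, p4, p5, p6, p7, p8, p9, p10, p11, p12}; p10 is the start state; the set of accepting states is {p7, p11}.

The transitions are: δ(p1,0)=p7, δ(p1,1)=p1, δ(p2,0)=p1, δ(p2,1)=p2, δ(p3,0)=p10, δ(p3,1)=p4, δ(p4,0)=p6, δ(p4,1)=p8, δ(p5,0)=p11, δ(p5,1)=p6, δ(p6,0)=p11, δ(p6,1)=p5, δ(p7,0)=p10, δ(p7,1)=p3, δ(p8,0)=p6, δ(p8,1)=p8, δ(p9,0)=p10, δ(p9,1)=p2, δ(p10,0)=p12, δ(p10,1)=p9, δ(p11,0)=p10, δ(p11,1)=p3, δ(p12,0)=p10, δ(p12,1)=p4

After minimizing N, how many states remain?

5

Initial partition by acceptance: {p7,p11} | {p1,p2,p3,p4,p5,p6,p8,p9,p10,p12}.
Split {p1,p2,p3,p4,p5,p6,p8,p9,p10,p12} by δ(·,0) → {p2,p3,p4,p8,p9,p10,p12} and {p1,p5,p6}.
On input 0, block {p2,p3,p4,p8,p9,p10,p12} splits into {p3,p9,p10,p12} and {p2,p4,p8}.
On input 1, block {p3,p9,p10,p12} splits into {p3,p9,p12} and {p10}.
The partition is now stable with 5 blocks: {p7,p11} | {p3,p9,p12} | {p1,p5,p6} | {p2,p4,p8} | {p10}.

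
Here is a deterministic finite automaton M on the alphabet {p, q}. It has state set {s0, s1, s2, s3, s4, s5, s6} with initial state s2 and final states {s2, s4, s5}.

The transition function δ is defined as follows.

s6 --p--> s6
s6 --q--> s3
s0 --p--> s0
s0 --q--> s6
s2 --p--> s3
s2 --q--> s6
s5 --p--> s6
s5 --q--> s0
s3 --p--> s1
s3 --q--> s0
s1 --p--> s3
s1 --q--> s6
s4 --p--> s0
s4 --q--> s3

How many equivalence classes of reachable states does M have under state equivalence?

2

States {s4,s5} cannot be reached from the start state, so discard them.
P0 = {s2} | {s0,s1,s3,s6}.
Stable partition: {s2} | {s0,s1,s3,s6} — 2 equivalence classes.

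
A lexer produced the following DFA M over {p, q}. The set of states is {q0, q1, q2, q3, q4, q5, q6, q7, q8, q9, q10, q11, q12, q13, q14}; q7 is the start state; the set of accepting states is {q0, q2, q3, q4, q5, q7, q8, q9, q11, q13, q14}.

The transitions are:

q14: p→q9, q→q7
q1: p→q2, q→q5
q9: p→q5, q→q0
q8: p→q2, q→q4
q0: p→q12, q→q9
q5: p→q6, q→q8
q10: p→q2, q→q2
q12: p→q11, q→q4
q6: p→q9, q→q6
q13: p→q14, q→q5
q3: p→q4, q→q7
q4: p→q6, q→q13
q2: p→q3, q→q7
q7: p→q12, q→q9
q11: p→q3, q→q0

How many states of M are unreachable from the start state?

2

No path from q7 leads to q1, q10; the other 13 states are all reachable.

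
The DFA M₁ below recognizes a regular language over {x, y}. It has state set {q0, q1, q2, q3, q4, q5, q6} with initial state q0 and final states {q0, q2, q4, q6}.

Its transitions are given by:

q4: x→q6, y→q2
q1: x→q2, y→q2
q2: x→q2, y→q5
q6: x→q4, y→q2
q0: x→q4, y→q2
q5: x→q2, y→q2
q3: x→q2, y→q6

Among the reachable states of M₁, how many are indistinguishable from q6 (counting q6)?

First remove the unreachable states {q1,q3}; 5 states remain.
Start with accepting vs non-accepting: {q0,q2,q4,q6} | {q5}.
Split {q0,q2,q4,q6} by δ(·,y) → {q0,q4,q6} and {q2}.
Stable partition: {q0,q4,q6} | {q5} | {q2} — 3 equivalence classes.
State q6 belongs to the block {q0,q4,q6}, which has 3 states.

3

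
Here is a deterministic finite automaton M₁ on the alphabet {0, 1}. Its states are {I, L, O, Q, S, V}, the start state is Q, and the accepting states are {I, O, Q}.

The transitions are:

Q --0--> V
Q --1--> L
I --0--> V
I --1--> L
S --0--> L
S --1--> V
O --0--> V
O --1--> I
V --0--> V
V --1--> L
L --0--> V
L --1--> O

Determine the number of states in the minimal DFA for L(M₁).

States {S} cannot be reached from the start state, so discard them.
Initial partition by acceptance: {I,O,Q} | {L,V}.
Split {I,O,Q} by δ(·,1) → {I,Q} and {O}.
Split {L,V} by δ(·,1) → {V} and {L}.
No further refinement is possible. Final partition (4 blocks): {I,Q} | {V} | {O} | {L}.

4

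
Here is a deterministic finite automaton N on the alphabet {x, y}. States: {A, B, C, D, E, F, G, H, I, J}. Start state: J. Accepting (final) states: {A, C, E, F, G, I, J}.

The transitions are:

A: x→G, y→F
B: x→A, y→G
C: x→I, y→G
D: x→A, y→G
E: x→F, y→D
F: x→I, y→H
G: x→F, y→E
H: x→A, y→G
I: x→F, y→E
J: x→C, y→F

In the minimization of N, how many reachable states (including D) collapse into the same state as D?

2

States {B} cannot be reached from the start state, so discard them.
Initial partition by acceptance: {A,C,E,F,G,I,J} | {D,H}.
Split {A,C,E,F,G,I,J} by δ(·,y) → {A,C,G,I,J} and {E,F}.
Refine {A,C,G,I,J} on symbol x: members go to different blocks, giving {A,C,J} and {G,I}.
On input x, block {A,C,J} splits into {A,C} and {J}.
On input y, block {A,C} splits into {A} and {C}.
On input x, block {E,F} splits into {E} and {F}.
No further refinement is possible. Final partition (7 blocks): {A} | {D,H} | {E} | {G,I} | {J} | {C} | {F}.
The equivalence class containing D is {D,H}, of size 2.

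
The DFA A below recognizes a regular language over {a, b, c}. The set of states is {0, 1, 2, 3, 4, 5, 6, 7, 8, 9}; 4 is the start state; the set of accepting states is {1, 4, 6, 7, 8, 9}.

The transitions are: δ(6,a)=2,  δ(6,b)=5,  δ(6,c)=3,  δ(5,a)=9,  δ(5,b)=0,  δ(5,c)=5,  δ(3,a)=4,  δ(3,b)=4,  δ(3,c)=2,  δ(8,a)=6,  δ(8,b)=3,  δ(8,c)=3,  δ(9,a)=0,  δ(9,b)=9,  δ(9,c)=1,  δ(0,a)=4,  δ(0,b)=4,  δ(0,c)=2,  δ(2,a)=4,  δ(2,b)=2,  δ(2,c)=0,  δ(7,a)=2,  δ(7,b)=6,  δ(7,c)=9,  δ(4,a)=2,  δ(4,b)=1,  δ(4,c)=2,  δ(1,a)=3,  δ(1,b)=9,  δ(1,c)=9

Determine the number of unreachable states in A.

Starting at 4 and following transitions, the reachable set is {0, 1, 2, 3, 4, 9}. That leaves 5, 6, 7, 8 unreachable — 4 in total.

4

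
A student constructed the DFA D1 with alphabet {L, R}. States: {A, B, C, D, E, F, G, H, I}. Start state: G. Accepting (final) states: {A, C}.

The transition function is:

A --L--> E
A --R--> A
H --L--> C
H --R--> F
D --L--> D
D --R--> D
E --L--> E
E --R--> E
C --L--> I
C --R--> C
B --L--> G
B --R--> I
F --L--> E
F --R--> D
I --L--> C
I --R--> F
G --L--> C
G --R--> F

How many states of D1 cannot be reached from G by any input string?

No path from G leads to A, B, H; the other 6 states are all reachable.

3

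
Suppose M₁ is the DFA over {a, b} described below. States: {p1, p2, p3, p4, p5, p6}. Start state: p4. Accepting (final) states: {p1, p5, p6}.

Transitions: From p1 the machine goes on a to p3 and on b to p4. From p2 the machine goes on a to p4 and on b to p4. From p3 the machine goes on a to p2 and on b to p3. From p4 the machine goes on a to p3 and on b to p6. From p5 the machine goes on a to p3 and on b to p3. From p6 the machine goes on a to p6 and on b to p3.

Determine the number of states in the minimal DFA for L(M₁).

Reachable states from the start: {p2,p3,p4,p6}. Unreachable: {p1,p5} — drop them.
Start with accepting vs non-accepting: {p6} | {p2,p3,p4}.
Refine {p2,p3,p4} on symbol b: members go to different blocks, giving {p2,p3} and {p4}.
Refine {p2,p3} on symbol a: members go to different blocks, giving {p2} and {p3}.
The partition is now stable with 4 blocks: {p6} | {p2} | {p4} | {p3}.

4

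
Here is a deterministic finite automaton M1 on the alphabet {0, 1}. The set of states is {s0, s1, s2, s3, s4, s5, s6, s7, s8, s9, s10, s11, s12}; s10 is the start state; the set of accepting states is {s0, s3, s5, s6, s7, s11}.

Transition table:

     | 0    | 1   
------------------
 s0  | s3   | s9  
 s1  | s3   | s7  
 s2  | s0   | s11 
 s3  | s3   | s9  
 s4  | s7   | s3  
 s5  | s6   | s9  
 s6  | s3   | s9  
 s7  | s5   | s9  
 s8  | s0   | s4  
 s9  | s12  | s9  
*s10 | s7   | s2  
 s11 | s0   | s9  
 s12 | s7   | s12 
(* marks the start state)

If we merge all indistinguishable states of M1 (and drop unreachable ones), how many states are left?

5

Reachable states from the start: {s0,s2,s3,s5,s6,s7,s9,s10,s11,s12}. Unreachable: {s1,s4,s8} — drop them.
Initial partition by acceptance: {s0,s3,s5,s6,s7,s11} | {s2,s9,s10,s12}.
On input 0, block {s2,s9,s10,s12} splits into {s2,s10,s12} and {s9}.
On input 1, block {s2,s10,s12} splits into {s10,s12} and {s2}.
On input 1, block {s10,s12} splits into {s10} and {s12}.
No further refinement is possible. Final partition (5 blocks): {s0,s3,s5,s6,s7,s11} | {s10} | {s9} | {s2} | {s12}.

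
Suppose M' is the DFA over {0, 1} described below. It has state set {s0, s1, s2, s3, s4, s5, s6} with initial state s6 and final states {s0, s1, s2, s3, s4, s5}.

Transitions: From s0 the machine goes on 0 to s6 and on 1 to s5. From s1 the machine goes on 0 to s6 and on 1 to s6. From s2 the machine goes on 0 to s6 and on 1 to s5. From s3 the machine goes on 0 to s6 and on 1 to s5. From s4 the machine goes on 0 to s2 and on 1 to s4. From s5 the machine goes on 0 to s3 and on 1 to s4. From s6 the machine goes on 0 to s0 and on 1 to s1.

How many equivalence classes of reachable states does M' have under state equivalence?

All states are reachable from the start state.
P0 = {s0,s1,s2,s3,s4,s5} | {s6}.
Refine {s0,s1,s2,s3,s4,s5} on symbol 0: members go to different blocks, giving {s0,s1,s2,s3} and {s4,s5}.
Refine {s0,s1,s2,s3} on symbol 1: members go to different blocks, giving {s0,s2,s3} and {s1}.
No further refinement is possible. Final partition (4 blocks): {s0,s2,s3} | {s6} | {s4,s5} | {s1}.

4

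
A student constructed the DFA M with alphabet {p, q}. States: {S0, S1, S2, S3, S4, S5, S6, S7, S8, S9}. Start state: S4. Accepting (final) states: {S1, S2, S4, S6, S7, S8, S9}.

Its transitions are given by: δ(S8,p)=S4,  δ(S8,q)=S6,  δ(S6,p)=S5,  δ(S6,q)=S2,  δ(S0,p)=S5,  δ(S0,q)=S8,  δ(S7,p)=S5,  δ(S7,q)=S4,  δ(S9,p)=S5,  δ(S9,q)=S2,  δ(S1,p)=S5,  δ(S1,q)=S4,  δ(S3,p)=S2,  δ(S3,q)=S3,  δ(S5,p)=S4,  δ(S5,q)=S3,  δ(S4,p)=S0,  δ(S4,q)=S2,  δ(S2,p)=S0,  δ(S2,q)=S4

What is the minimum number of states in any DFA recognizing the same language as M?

First remove the unreachable states {S1,S7,S9}; 7 states remain.
Start with accepting vs non-accepting: {S2,S4,S6,S8} | {S0,S3,S5}.
Refine {S2,S4,S6,S8} on symbol p: members go to different blocks, giving {S2,S4,S6} and {S8}.
Refine {S0,S3,S5} on symbol p: members go to different blocks, giving {S3,S5} and {S0}.
On input p, block {S2,S4,S6} splits into {S2,S4} and {S6}.
Stable partition: {S2,S4} | {S3,S5} | {S8} | {S0} | {S6} — 5 equivalence classes.

5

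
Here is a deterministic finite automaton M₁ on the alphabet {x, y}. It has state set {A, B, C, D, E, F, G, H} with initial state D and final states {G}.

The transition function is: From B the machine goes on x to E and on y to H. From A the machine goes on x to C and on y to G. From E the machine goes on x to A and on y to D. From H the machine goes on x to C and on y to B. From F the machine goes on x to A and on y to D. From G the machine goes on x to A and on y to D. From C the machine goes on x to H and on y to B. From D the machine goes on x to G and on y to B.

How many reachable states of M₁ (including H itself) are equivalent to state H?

2

States {F} cannot be reached from the start state, so discard them.
P0 = {G} | {A,B,C,D,E,H}.
Split {A,B,C,D,E,H} by δ(·,x) → {A,B,C,E,H} and {D}.
On input y, block {A,B,C,E,H} splits into {B,C,H} and {A} and {E}.
Split {B,C,H} by δ(·,x) → {C,H} and {B}.
No further refinement is possible. Final partition (6 blocks): {G} | {C,H} | {D} | {A} | {E} | {B}.
The equivalence class containing H is {C,H}, of size 2.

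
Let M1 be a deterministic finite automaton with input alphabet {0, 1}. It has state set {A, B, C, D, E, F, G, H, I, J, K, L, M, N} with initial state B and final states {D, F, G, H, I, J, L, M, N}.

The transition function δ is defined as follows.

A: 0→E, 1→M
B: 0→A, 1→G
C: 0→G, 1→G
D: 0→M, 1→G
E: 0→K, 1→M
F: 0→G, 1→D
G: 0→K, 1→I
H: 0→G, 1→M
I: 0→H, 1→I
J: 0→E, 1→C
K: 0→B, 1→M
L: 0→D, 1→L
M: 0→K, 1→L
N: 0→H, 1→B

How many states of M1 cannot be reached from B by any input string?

4

No path from B leads to C, F, J, N; the other 10 states are all reachable.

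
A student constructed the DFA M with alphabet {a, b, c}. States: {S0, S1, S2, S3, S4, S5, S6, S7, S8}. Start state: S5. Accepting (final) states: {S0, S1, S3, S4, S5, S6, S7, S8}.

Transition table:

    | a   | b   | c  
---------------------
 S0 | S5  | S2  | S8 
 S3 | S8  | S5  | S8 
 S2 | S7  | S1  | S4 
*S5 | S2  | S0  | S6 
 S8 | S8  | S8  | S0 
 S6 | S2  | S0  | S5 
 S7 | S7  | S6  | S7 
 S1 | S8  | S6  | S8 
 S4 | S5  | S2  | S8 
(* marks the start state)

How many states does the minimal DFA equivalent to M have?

6

States {S3} cannot be reached from the start state, so discard them.
Initial partition by acceptance: {S0,S1,S4,S5,S6,S7,S8} | {S2}.
Split {S0,S1,S4,S5,S6,S7,S8} by δ(·,a) → {S0,S1,S4,S7,S8} and {S5,S6}.
Split {S0,S1,S4,S7,S8} by δ(·,a) → {S1,S7,S8} and {S0,S4}.
Refine {S1,S7,S8} on symbol b: members go to different blocks, giving {S1,S7} and {S8}.
Split {S1,S7} by δ(·,a) → {S1} and {S7}.
Stable partition: {S1} | {S2} | {S5,S6} | {S0,S4} | {S8} | {S7} — 6 equivalence classes.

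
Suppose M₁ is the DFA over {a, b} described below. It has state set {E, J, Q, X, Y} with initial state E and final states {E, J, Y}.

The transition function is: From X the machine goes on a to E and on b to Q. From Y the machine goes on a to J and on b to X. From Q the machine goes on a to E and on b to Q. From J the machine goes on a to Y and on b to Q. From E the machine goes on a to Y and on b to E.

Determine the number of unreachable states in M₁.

Every one of the 5 states is reachable from E.

0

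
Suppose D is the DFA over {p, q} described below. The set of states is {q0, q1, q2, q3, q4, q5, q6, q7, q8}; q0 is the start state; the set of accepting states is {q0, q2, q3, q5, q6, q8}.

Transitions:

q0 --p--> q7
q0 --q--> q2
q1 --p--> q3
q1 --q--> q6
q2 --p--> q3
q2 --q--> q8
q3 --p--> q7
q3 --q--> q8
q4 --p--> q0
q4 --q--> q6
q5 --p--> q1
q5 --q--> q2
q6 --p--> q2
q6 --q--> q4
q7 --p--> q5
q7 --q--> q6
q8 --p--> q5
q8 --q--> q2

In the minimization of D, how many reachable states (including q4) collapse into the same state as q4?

Start with accepting vs non-accepting: {q0,q2,q3,q5,q6,q8} | {q1,q4,q7}.
Refine {q0,q2,q3,q5,q6,q8} on symbol p: members go to different blocks, giving {q0,q3,q5} and {q2,q6,q8}.
On input p, block {q2,q6,q8} splits into {q2,q8} and {q6}.
No further refinement is possible. Final partition (4 blocks): {q0,q3,q5} | {q1,q4,q7} | {q2,q8} | {q6}.
The equivalence class containing q4 is {q1,q4,q7}, of size 3.

3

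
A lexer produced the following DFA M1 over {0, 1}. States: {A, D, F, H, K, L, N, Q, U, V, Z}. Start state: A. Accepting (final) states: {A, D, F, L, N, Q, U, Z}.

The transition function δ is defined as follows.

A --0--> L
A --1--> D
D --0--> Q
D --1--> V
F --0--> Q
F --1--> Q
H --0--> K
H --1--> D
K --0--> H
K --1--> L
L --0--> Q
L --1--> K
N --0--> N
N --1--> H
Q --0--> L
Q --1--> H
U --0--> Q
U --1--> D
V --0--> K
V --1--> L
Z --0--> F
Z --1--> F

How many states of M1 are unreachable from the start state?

BFS from A reaches {A, D, H, K, L, Q, V}; the 4 state(s) F, N, U, Z are never visited.

4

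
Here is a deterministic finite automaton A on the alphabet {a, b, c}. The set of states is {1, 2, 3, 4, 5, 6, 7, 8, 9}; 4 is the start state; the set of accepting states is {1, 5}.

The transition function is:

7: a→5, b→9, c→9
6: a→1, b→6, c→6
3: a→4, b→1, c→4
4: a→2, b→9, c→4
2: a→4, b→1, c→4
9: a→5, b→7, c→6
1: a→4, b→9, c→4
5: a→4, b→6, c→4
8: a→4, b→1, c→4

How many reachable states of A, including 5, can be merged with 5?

2

First remove the unreachable states {3,8}; 7 states remain.
Initial partition by acceptance: {1,5} | {2,4,6,7,9}.
Refine {2,4,6,7,9} on symbol a: members go to different blocks, giving {6,7,9} and {2,4}.
On input b, block {2,4} splits into {2} and {4}.
Stable partition: {1,5} | {6,7,9} | {2} | {4} — 4 equivalence classes.
State 5 belongs to the block {1,5}, which has 2 states.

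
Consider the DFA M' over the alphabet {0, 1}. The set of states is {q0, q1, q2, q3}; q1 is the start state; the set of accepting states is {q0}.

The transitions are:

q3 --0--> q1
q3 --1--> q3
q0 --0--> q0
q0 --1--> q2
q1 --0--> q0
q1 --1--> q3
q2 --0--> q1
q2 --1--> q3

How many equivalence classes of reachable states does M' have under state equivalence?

Every state is reachable, so we keep all 4.
Start with accepting vs non-accepting: {q0} | {q1,q2,q3}.
Split {q1,q2,q3} by δ(·,0) → {q2,q3} and {q1}.
No further refinement is possible. Final partition (3 blocks): {q0} | {q2,q3} | {q1}.

3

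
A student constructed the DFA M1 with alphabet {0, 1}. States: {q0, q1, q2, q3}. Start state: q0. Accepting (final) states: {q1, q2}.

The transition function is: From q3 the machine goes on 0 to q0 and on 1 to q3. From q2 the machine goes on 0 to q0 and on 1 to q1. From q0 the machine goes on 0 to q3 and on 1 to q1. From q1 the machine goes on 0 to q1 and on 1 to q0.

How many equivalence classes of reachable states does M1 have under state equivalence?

First remove the unreachable states {q2}; 3 states remain.
Initial partition by acceptance: {q1} | {q0,q3}.
Split {q0,q3} by δ(·,1) → {q0} and {q3}.
Stable partition: {q1} | {q0} | {q3} — 3 equivalence classes.

3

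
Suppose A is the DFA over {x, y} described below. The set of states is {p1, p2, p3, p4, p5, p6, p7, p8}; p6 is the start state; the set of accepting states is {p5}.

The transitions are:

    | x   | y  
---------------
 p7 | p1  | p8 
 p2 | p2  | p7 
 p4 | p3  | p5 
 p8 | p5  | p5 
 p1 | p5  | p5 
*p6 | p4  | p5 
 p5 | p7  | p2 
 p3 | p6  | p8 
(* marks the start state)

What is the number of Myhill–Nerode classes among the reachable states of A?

Every state is reachable, so we keep all 8.
Initial partition by acceptance: {p5} | {p1,p2,p3,p4,p6,p7,p8}.
Refine {p1,p2,p3,p4,p6,p7,p8} on symbol x: members go to different blocks, giving {p2,p3,p4,p6,p7} and {p1,p8}.
Split {p2,p3,p4,p6,p7} by δ(·,x) → {p2,p3,p4,p6} and {p7}.
Split {p2,p3,p4,p6} by δ(·,y) → {p4,p6} and {p2} and {p3}.
On input x, block {p4,p6} splits into {p4} and {p6}.
No further refinement is possible. Final partition (7 blocks): {p5} | {p4} | {p1,p8} | {p7} | {p2} | {p3} | {p6}.

7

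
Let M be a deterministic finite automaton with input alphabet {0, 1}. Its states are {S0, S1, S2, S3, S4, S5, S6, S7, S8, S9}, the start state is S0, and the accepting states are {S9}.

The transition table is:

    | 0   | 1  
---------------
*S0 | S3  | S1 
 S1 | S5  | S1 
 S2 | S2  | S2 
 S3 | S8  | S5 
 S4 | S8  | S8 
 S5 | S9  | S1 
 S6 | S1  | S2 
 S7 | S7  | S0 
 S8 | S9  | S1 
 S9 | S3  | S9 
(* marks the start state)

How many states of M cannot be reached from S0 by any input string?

4

No path from S0 leads to S2, S4, S6, S7; the other 6 states are all reachable.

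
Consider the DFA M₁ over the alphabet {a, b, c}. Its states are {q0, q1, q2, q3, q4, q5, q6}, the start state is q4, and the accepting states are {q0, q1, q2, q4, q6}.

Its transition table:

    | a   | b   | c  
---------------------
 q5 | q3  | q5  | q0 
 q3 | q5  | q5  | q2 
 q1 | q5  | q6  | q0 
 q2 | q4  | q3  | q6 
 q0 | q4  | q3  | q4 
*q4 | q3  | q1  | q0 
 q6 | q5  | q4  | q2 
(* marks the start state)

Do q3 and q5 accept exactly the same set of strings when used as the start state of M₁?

Initial partition by acceptance: {q0,q1,q2,q4,q6} | {q3,q5}.
Refine {q0,q1,q2,q4,q6} on symbol a: members go to different blocks, giving {q1,q4,q6} and {q0,q2}.
Stable partition: {q1,q4,q6} | {q3,q5} | {q0,q2} — 3 equivalence classes.
q3 and q5 lie in the same block of the stable partition, so they are equivalent — no string distinguishes them.

Yes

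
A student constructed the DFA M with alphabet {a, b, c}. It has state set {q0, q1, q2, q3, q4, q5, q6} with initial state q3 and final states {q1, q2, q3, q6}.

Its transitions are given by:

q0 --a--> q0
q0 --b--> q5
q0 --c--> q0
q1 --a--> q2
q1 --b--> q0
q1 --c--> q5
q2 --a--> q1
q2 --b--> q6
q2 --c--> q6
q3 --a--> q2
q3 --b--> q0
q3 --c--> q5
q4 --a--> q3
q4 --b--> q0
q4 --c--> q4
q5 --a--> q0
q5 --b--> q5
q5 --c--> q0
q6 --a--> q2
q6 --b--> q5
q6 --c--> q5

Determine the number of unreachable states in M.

Starting at q3 and following transitions, the reachable set is {q0, q1, q2, q3, q5, q6}. That leaves q4 unreachable — 1 in total.

1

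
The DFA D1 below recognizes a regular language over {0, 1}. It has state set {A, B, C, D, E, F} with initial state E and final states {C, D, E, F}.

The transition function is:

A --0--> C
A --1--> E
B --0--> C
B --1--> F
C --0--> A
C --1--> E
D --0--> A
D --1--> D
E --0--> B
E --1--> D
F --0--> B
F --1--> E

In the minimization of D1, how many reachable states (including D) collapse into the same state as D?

Every state is reachable, so we keep all 6.
P0 = {C,D,E,F} | {A,B}.
The partition is now stable with 2 blocks: {C,D,E,F} | {A,B}.
The equivalence class containing D is {C,D,E,F}, of size 4.

4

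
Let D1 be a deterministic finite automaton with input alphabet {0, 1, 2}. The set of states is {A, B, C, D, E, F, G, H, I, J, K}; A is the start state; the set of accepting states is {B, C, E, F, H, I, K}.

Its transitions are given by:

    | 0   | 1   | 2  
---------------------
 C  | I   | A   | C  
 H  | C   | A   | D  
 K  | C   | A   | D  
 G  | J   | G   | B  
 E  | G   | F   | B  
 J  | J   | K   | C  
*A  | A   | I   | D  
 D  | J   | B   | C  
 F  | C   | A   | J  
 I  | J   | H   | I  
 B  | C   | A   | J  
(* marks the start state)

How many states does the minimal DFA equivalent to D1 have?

5

Reachable states from the start: {A,B,C,D,H,I,J,K}. Unreachable: {E,F,G} — drop them.
P0 = {B,C,H,I,K} | {A,D,J}.
On input 0, block {B,C,H,I,K} splits into {B,C,H,K} and {I}.
Refine {B,C,H,K} on symbol 0: members go to different blocks, giving {B,H,K} and {C}.
On input 1, block {A,D,J} splits into {D,J} and {A}.
The partition is now stable with 5 blocks: {B,H,K} | {D,J} | {I} | {C} | {A}.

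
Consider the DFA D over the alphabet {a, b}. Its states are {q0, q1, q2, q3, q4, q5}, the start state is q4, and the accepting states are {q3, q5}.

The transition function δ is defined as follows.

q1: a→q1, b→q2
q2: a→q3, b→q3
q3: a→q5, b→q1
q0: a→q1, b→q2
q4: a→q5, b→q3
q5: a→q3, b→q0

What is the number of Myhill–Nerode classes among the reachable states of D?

3

All states are reachable from the start state.
Start with accepting vs non-accepting: {q3,q5} | {q0,q1,q2,q4}.
Refine {q0,q1,q2,q4} on symbol a: members go to different blocks, giving {q0,q1} and {q2,q4}.
The partition is now stable with 3 blocks: {q3,q5} | {q0,q1} | {q2,q4}.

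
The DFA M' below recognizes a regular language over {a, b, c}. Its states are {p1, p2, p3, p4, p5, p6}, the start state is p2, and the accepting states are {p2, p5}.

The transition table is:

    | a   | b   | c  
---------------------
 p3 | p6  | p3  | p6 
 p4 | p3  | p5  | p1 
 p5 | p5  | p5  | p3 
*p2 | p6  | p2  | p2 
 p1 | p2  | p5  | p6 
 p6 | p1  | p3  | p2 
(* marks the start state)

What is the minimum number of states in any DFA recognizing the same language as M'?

First remove the unreachable states {p4}; 5 states remain.
Initial partition by acceptance: {p2,p5} | {p1,p3,p6}.
On input a, block {p2,p5} splits into {p2} and {p5}.
Refine {p1,p3,p6} on symbol a: members go to different blocks, giving {p3,p6} and {p1}.
Split {p3,p6} by δ(·,a) → {p3} and {p6}.
No further refinement is possible. Final partition (5 blocks): {p2} | {p3} | {p5} | {p1} | {p6}.

5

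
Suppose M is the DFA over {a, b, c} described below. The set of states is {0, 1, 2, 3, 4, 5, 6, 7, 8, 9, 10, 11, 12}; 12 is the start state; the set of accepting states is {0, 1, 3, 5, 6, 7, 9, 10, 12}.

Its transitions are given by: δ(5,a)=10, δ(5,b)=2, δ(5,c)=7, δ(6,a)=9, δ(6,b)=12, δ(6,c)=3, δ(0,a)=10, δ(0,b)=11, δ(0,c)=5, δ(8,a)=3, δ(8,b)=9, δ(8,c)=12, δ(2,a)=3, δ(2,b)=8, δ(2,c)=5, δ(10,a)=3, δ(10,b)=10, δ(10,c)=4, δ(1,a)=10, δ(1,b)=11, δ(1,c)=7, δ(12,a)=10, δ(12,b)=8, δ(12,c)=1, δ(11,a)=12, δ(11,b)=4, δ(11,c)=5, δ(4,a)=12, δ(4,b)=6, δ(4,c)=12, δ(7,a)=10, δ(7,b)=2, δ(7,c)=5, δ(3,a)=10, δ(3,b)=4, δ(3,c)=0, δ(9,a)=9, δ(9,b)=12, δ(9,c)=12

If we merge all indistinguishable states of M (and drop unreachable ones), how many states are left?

6

Every state is reachable, so we keep all 13.
P0 = {0,1,3,5,6,7,9,10,12} | {2,4,8,11}.
Refine {0,1,3,5,6,7,9,10,12} on symbol b: members go to different blocks, giving {0,1,3,5,7,12} and {6,9,10}.
Split {2,4,8,11} by δ(·,b) → {2,11} and {4,8}.
On input b, block {0,1,3,5,7,12} splits into {0,1,5,7} and {3,12}.
On input a, block {6,9,10} splits into {6,9} and {10}.
No further refinement is possible. Final partition (6 blocks): {0,1,5,7} | {2,11} | {6,9} | {4,8} | {3,12} | {10}.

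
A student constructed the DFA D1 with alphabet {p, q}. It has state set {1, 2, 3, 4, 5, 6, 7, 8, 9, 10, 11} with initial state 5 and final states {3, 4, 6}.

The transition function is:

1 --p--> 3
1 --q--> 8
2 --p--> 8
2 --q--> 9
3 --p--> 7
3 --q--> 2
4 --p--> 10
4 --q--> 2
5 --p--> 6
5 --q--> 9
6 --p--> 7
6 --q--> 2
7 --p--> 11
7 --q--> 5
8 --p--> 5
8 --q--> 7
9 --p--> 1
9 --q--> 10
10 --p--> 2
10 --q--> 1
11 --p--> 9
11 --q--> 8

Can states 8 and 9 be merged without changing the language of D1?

States {4} cannot be reached from the start state, so discard them.
Initial partition by acceptance: {3,6} | {1,2,5,7,8,9,10,11}.
Refine {1,2,5,7,8,9,10,11} on symbol p: members go to different blocks, giving {2,7,8,9,10,11} and {1,5}.
Refine {2,7,8,9,10,11} on symbol p: members go to different blocks, giving {2,7,10,11} and {8,9}.
On input p, block {2,7,10,11} splits into {2,11} and {7,10}.
Stable partition: {3,6} | {2,11} | {1,5} | {8,9} | {7,10} — 5 equivalence classes.
8 and 9 lie in the same block of the stable partition, so they are equivalent — no string distinguishes them.

Yes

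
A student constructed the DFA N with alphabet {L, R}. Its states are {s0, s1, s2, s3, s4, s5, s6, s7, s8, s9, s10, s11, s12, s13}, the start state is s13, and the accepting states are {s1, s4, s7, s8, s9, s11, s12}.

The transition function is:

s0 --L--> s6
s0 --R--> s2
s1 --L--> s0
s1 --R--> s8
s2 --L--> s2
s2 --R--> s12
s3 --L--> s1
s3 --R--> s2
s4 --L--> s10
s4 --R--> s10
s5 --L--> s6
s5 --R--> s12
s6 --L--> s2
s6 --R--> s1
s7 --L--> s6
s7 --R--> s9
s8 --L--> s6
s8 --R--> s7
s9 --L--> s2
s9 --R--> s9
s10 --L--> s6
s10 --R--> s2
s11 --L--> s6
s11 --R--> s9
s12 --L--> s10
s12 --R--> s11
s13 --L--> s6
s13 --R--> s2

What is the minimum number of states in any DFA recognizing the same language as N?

4

States {s3,s4,s5} cannot be reached from the start state, so discard them.
Start with accepting vs non-accepting: {s1,s7,s8,s9,s11,s12} | {s0,s2,s6,s10,s13}.
Split {s0,s2,s6,s10,s13} by δ(·,R) → {s0,s10,s13} and {s2,s6}.
Split {s1,s7,s8,s9,s11,s12} by δ(·,L) → {s7,s8,s9,s11} and {s1,s12}.
Stable partition: {s7,s8,s9,s11} | {s0,s10,s13} | {s2,s6} | {s1,s12} — 4 equivalence classes.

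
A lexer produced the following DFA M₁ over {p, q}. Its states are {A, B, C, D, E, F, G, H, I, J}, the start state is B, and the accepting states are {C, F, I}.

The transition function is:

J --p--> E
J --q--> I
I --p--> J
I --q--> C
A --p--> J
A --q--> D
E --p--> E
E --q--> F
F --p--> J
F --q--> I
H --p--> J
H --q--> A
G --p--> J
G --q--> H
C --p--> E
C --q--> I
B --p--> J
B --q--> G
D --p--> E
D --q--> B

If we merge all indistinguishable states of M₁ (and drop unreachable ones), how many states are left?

3

Every state is reachable, so we keep all 10.
Initial partition by acceptance: {C,F,I} | {A,B,D,E,G,H,J}.
Refine {A,B,D,E,G,H,J} on symbol q: members go to different blocks, giving {A,B,D,G,H} and {E,J}.
Stable partition: {C,F,I} | {A,B,D,G,H} | {E,J} — 3 equivalence classes.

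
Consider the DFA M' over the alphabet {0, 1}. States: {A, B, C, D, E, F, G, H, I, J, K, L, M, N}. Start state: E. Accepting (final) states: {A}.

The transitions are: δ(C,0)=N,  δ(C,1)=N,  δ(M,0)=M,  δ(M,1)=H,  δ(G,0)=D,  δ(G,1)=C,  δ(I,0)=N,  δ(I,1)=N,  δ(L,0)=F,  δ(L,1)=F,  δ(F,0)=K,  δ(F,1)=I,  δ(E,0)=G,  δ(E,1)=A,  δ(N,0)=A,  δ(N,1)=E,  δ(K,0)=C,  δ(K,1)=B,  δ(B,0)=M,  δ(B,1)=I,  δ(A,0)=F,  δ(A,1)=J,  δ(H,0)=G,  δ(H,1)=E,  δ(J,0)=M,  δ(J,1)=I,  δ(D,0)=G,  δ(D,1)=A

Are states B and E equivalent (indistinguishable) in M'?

First remove the unreachable states {L}; 13 states remain.
Initial partition by acceptance: {A} | {B,C,D,E,F,G,H,I,J,K,M,N}.
Refine {B,C,D,E,F,G,H,I,J,K,M,N} on symbol 0: members go to different blocks, giving {B,C,D,E,F,G,H,I,J,K,M} and {N}.
Split {B,C,D,E,F,G,H,I,J,K,M} by δ(·,0) → {B,D,E,F,G,H,J,K,M} and {C,I}.
Refine {B,D,E,F,G,H,J,K,M} on symbol 0: members go to different blocks, giving {B,D,E,F,G,H,J,M} and {K}.
On input 0, block {B,D,E,F,G,H,J,M} splits into {B,D,E,G,H,J,M} and {F}.
Refine {B,D,E,G,H,J,M} on symbol 1: members go to different blocks, giving {B,G,J} and {D,E} and {H,M}.
Refine {B,G,J} on symbol 0: members go to different blocks, giving {B,J} and {G}.
Refine {H,M} on symbol 0: members go to different blocks, giving {H} and {M}.
Stable partition: {A} | {B,J} | {N} | {C,I} | {K} | {F} | {D,E} | {H} | {G} | {M} — 10 equivalence classes.
B and E end up in different blocks, so they are distinguishable. For instance, the string '1' is accepted from only E.

No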